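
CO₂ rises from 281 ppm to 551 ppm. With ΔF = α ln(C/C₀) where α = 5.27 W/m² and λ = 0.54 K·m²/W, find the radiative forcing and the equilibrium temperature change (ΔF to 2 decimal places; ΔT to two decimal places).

ΔF = 3.55 W/m²; ΔT = 1.92 K

CO₂: 5.27 × ln(551/281) = 5.27 × ln(1.96085) = 5.27 × 0.67338 = 3.5487 W/m².
ΔT = λ ΔF = 0.54 × 3.55 = 1.9170 K.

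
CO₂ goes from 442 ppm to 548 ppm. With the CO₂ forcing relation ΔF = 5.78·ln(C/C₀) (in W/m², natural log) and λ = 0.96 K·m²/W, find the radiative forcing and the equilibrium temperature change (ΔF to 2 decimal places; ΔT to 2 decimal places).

CO₂: 5.78 × ln(548/442) = 5.78 × ln(1.23982) = 5.78 × 0.21497 = 1.2425 W/m².
ΔT = λ ΔF = 0.96 × 1.24 = 1.1904 K.

ΔF = 1.24 W/m²; ΔT = 1.19 K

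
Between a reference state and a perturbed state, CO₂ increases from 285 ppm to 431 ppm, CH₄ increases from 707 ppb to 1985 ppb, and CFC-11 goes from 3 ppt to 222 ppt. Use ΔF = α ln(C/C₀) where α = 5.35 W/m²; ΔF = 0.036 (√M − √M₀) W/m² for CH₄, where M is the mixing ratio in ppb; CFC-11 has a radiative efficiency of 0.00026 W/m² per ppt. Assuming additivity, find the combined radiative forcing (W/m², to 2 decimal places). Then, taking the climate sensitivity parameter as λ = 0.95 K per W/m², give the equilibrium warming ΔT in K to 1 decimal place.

CO₂: 5.35 × ln(431/285) = 5.35 × ln(1.51228) = 5.35 × 0.41362 = 2.2129 W/m².
CH₄: 0.036 × (√1985 − √707) = 0.036 × (44.5533 − 26.5895) = 0.036 × 17.9638 = 0.6467 W/m².
CFC-11: ΔF = 0.00026 × (222 − 3) = 0.00026 × 219 = 0.0569 W/m².
Total ΔF = 2.2129 + 0.6467 + 0.0569 = 2.9165 W/m².
ΔT = λ ΔF = 0.95 × 2.92 = 2.7740 K.

ΔF = 2.92 W/m²; ΔT = 2.8 K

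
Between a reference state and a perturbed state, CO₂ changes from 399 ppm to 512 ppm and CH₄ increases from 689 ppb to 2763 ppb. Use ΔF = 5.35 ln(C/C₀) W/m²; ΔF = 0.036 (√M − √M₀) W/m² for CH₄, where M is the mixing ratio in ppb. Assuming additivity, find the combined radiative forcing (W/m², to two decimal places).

CO₂: 5.35 × ln(512/399) = 5.35 × ln(1.28321) = 5.35 × 0.24936 = 1.3341 W/m².
CH₄: 0.036 × (√2763 − √689) = 0.036 × (52.5642 − 26.2488) = 0.036 × 26.3154 = 0.9474 W/m².
Total ΔF = 1.3341 + 0.9474 = 2.2815 W/m².

ΔF = 2.28 W/m²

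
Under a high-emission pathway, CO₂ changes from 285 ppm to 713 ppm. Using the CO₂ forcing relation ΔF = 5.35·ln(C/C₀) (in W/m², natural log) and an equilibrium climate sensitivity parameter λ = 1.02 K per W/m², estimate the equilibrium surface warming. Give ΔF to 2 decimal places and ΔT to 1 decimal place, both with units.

CO₂: 5.35 × ln(713/285) = 5.35 × ln(2.50175) = 5.35 × 0.91699 = 4.9059 W/m².
ΔT = λ ΔF = 1.02 × 4.91 = 5.0082 K.

ΔF = 4.91 W/m²; ΔT = 5.0 K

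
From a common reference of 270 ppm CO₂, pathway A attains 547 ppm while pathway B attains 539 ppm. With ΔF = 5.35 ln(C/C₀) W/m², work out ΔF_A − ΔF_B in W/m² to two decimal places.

ΔF_A = 5.35 ln(547/270) = 5.35 × 0.70603 = 3.7773 W/m².
ΔF_B = 5.35 ln(539/270) = 5.35 × 0.69129 = 3.6984 W/m².
Difference: 3.7773 − 3.6984 = 0.0789 W/m².

ΔF_A − ΔF_B = 0.08 W/m²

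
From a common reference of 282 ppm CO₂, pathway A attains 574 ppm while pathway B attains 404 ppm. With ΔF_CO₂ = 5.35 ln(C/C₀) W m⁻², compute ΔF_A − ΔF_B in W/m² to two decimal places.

ΔF_A = 5.35 ln(574/282) = 5.35 × 0.71072 = 3.8024 W/m².
ΔF_B = 5.35 ln(404/282) = 5.35 × 0.35951 = 1.9234 W/m².
Difference: 3.8024 − 1.9234 = 1.8790 W/m².

ΔF_A − ΔF_B = 1.88 W/m²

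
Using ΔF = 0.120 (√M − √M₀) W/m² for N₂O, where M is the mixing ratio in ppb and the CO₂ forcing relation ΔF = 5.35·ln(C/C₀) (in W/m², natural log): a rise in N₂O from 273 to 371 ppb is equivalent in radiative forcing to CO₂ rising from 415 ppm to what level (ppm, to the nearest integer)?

C ≈ 441 ppm

N₂O forcing: 0.120 × (√371 − √273) = 0.120 × (19.2614 − 16.5227) = 0.120 × 2.7387 = 0.32864 W/m².
Set 5.35 ln(C/415) = 0.32864: ln(C/415) = 0.32864/5.35 = 0.06143, so C = 415 × e^0.06143 = 415 × 1.06336 = 441.29 ppm.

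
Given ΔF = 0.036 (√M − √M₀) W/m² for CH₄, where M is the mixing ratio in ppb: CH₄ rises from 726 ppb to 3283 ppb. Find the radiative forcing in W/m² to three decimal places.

ΔF = 1.093 W/m²

CH₄: 0.036 × (√3283 − √726) = 0.036 × (57.2975 − 26.9444) = 0.036 × 30.3531 = 1.0927 W/m².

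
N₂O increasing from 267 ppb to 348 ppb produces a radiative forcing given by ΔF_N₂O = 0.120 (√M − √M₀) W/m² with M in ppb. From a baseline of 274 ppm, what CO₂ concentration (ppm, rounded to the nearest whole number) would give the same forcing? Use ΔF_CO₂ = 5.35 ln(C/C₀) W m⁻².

C ≈ 289 ppm

N₂O forcing: 0.120 × (√348 − √267) = 0.120 × (18.6548 − 16.3401) = 0.120 × 2.3147 = 0.27776 W/m².
Set 5.35 ln(C/274) = 0.27776: ln(C/274) = 0.27776/5.35 = 0.05192, so C = 274 × e^0.05192 = 274 × 1.05329 = 288.60 ppm.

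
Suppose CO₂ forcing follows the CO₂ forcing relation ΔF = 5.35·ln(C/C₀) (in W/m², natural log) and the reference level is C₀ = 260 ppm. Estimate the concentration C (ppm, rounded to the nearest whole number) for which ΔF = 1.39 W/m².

C ≈ 337 ppm

Set 5.35 ln(C/260) = 1.39, so ln(C/260) = 1.39/5.35 = 0.25981.
Then C/260 = e^0.25981 = 1.29668, giving C = 260 × 1.29668 = 337.14 ppm.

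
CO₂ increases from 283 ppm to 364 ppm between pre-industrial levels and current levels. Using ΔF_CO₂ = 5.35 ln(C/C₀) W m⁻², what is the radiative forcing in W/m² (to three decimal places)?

CO₂ absorption bands are partially saturated, so forcing scales with the logarithm of the concentration ratio.
CO₂: 5.35 × ln(364/283) = 5.35 × ln(1.28622) = 5.35 × 0.25171 = 1.3466 W/m².

ΔF = 1.347 W/m²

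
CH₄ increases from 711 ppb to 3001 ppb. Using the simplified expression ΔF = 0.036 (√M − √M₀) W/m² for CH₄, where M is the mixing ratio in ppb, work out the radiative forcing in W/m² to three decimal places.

ΔF = 1.012 W/m²

CH₄: 0.036 × (√3001 − √711) = 0.036 × (54.7814 − 26.6646) = 0.036 × 28.1168 = 1.0122 W/m².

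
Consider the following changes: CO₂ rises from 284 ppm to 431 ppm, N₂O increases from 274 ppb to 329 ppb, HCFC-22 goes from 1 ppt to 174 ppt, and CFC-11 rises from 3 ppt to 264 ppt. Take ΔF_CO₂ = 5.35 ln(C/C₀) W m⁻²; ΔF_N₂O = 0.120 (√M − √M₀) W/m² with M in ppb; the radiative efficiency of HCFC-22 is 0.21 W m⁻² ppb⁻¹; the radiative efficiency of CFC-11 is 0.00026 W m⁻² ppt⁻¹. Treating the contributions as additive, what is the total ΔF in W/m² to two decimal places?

CO₂: 5.35 × ln(431/284) = 5.35 × ln(1.51761) = 5.35 × 0.41714 = 2.2317 W/m².
N₂O: 0.120 × (√329 − √274) = 0.120 × (18.1384 − 16.5529) = 0.120 × 1.5855 = 0.1903 W/m².
HCFC-22: Δ = 174 − 1 = 173 ppt = 0.173 ppb; ΔF = 0.21 × 0.173 = 0.0363 W/m².
CFC-11: ΔF = 0.00026 × (264 − 3) = 0.00026 × 261 = 0.0679 W/m².
Total ΔF = 2.2317 + 0.1903 + 0.0363 + 0.0679 = 2.5262 W/m².

ΔF = 2.53 W/m²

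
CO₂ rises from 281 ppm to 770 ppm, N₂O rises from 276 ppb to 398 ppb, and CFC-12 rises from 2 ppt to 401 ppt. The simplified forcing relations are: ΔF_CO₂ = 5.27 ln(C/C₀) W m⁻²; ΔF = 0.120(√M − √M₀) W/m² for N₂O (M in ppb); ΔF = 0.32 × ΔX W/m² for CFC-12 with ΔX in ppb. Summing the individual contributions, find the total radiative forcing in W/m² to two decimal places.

CO₂: 5.27 × ln(770/281) = 5.27 × ln(2.74021) = 5.27 × 1.00803 = 5.3123 W/m².
N₂O: 0.120 × (√398 − √276) = 0.120 × (19.9499 − 16.6132) = 0.120 × 3.3367 = 0.4004 W/m².
CFC-12: Δ = 401 − 2 = 399 ppt = 0.399 ppb; ΔF = 0.32 × 0.399 = 0.1277 W/m².
Total ΔF = 5.3123 + 0.4004 + 0.1277 = 5.8404 W/m².

ΔF = 5.84 W/m²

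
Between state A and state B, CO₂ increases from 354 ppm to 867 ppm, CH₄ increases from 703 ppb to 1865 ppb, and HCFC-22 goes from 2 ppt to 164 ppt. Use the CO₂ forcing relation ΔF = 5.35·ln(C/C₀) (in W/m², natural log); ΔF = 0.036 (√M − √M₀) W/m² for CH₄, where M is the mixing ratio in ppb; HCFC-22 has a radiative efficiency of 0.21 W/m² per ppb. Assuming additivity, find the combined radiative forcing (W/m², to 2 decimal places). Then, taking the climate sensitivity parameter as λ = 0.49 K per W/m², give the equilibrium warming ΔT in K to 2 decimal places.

ΔF = 5.43 W/m²; ΔT = 2.66 K

CO₂: 5.35 × ln(867/354) = 5.35 × ln(2.44915) = 5.35 × 0.89574 = 4.7922 W/m².
CH₄: 0.036 × (√1865 − √703) = 0.036 × (43.1856 − 26.5141) = 0.036 × 16.6715 = 0.6002 W/m².
HCFC-22: Δ = 164 − 2 = 162 ppt = 0.162 ppb; ΔF = 0.21 × 0.162 = 0.0340 W/m².
Total ΔF = 4.7922 + 0.6002 + 0.0340 = 5.4264 W/m².
ΔT = λ ΔF = 0.49 × 5.43 = 2.6607 K.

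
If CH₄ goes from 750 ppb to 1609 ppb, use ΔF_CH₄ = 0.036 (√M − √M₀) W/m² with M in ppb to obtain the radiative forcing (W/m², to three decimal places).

CH₄: 0.036 × (√1609 − √750) = 0.036 × (40.1123 − 27.3861) = 0.036 × 12.7262 = 0.4581 W/m².

ΔF = 0.458 W/m²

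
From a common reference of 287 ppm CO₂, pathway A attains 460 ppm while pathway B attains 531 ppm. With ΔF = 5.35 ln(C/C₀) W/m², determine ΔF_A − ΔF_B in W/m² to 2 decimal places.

ΔF_A = 5.35 ln(460/287) = 5.35 × 0.47174 = 2.5238 W/m².
ΔF_B = 5.35 ln(531/287) = 5.35 × 0.61528 = 3.2917 W/m².
Difference: 2.5238 − 3.2917 = -0.7679 W/m².

ΔF_A − ΔF_B = -0.77 W/m²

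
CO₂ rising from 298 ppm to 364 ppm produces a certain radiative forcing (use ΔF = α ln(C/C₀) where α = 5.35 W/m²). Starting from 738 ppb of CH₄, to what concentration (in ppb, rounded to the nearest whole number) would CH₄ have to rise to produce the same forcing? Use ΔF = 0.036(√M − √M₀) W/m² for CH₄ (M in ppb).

M ≈ 3237 ppb

CO₂ forcing: 5.35 × ln(364/298) = 5.35 × 0.200060 = 1.07032 W/m².
Set 0.036(√M − √738) = 1.07032: √M = 1.07032/0.036 + √738 = 29.7311 + 27.1662 = 56.8973.
M = (56.8973)² = 3237.30 ppb.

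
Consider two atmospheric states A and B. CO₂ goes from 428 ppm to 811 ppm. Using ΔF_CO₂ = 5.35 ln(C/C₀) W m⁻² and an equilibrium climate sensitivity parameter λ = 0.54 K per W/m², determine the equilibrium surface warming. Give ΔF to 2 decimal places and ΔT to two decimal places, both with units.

CO₂: 5.35 × ln(811/428) = 5.35 × ln(1.89486) = 5.35 × 0.63914 = 3.4194 W/m².
ΔT = λ ΔF = 0.54 × 3.42 = 1.8468 K.

ΔF = 3.42 W/m²; ΔT = 1.85 K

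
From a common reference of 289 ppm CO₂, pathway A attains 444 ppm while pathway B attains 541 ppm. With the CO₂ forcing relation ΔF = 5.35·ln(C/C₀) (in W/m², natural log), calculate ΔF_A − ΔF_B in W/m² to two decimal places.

ΔF_A = 5.35 ln(444/289) = 5.35 × 0.42940 = 2.2973 W/m².
ΔF_B = 5.35 ln(541/289) = 5.35 × 0.62699 = 3.3544 W/m².
Difference: 2.2973 − 3.3544 = -1.0571 W/m².

ΔF_A − ΔF_B = -1.06 W/m²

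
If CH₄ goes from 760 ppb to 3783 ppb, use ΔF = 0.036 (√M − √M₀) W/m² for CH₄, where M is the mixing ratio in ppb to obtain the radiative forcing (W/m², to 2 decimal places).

ΔF = 1.22 W/m²

CH₄: 0.036 × (√3783 − √760) = 0.036 × (61.5061 − 27.5681) = 0.036 × 33.9380 = 1.2218 W/m².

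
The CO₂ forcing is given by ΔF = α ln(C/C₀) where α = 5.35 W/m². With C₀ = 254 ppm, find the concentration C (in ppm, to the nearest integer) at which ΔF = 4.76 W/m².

Set 5.35 ln(C/254) = 4.76, so ln(C/254) = 4.76/5.35 = 0.88972.
Then C/254 = e^0.88972 = 2.43445, giving C = 254 × 2.43445 = 618.35 ppm.

C ≈ 618 ppm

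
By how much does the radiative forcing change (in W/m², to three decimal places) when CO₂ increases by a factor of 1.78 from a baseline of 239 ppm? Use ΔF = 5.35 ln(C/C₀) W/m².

Because the forcing depends only on the ratio C/C₀, the initial concentration does not enter.
ΔF = 5.35 × ln(1.78) = 5.35 × 0.57661 = 3.0849 W/m².

ΔF = 3.085 W/m²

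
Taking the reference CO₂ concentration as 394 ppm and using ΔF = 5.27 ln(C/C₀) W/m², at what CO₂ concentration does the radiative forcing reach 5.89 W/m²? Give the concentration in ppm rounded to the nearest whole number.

C ≈ 1205 ppm

Set 5.27 ln(C/394) = 5.89, so ln(C/394) = 5.89/5.27 = 1.11765.
Then C/394 = e^1.11765 = 3.05766, giving C = 394 × 3.05766 = 1204.72 ppm.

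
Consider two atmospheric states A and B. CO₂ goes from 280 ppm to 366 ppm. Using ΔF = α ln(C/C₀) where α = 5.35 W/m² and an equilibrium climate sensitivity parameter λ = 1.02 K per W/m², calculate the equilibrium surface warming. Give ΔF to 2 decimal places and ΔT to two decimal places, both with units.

CO₂: 5.35 × ln(366/280) = 5.35 × ln(1.30714) = 5.35 × 0.26784 = 1.4329 W/m².
ΔT = λ ΔF = 1.02 × 1.43 = 1.4586 K.

ΔF = 1.43 W/m²; ΔT = 1.46 K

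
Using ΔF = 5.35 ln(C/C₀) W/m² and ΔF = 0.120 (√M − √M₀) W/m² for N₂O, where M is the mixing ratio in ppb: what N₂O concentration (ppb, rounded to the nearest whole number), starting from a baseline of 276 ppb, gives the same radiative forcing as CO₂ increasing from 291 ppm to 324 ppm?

M ≈ 458 ppb

CO₂ forcing: 5.35 × ln(324/291) = 5.35 × 0.107420 = 0.57470 W/m².
Set 0.120(√M − √276) = 0.57470: √M = 0.57470/0.120 + √276 = 4.7892 + 16.6132 = 21.4024.
M = (21.4024)² = 458.06 ppb.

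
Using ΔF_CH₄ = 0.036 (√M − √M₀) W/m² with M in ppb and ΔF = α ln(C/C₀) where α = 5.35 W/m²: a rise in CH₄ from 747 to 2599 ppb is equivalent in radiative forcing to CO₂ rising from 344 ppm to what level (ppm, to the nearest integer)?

C ≈ 403 ppm

CH₄ forcing: 0.036 × (√2599 − √747) = 0.036 × (50.9804 − 27.3313) = 0.036 × 23.6491 = 0.85137 W/m².
Set 5.35 ln(C/344) = 0.85137: ln(C/344) = 0.85137/5.35 = 0.15913, so C = 344 × e^0.15913 = 344 × 1.17249 = 403.34 ppm.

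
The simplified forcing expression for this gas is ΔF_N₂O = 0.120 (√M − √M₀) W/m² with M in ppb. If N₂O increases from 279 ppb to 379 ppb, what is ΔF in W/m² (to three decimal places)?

ΔF = 0.332 W/m²

N₂O: 0.120 × (√379 − √279) = 0.120 × (19.4679 − 16.7033) = 0.120 × 2.7646 = 0.3318 W/m².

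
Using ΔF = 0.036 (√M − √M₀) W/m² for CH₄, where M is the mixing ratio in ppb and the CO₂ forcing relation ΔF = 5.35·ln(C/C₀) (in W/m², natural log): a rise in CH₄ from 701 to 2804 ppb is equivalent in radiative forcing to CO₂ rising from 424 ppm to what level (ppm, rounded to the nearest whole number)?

C ≈ 507 ppm

CH₄ forcing: 0.036 × (√2804 − √701) = 0.036 × (52.9528 − 26.4764) = 0.036 × 26.4764 = 0.95315 W/m².
Set 5.35 ln(C/424) = 0.95315: ln(C/424) = 0.95315/5.35 = 0.17816, so C = 424 × e^0.17816 = 424 × 1.19502 = 506.69 ppm.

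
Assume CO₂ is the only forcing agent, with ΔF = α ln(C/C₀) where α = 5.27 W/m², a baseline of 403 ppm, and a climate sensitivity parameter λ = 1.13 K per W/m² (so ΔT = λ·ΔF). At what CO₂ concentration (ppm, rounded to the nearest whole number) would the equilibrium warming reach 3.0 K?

C ≈ 667 ppm

Required forcing: ΔF = ΔT/λ = 3.0/1.13 = 2.6549 W/m².
Then ln(C/403) = ΔF/5.27 = 2.6549/5.27 = 0.50378.
So C = 403 × e^0.50378 = 403 × 1.65497 = 666.95 ppm.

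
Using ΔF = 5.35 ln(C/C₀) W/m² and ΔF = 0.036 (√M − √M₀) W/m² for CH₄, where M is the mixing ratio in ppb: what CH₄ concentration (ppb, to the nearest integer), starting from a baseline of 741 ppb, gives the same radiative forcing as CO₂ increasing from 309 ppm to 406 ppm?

M ≈ 4596 ppb

CO₂ forcing: 5.35 × ln(406/309) = 5.35 × 0.273012 = 1.46061 W/m².
Set 0.036(√M − √741) = 1.46061: √M = 1.46061/0.036 + √741 = 40.5725 + 27.2213 = 67.7938.
M = (67.7938)² = 4596.00 ppb.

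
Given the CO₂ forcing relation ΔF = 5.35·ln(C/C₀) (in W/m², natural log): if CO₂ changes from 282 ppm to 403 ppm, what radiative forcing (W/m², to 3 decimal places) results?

ΔF = 1.910 W/m²

CO₂ absorption bands are partially saturated, so forcing scales with the logarithm of the concentration ratio.
CO₂: 5.35 × ln(403/282) = 5.35 × ln(1.42908) = 5.35 × 0.35703 = 1.9101 W/m².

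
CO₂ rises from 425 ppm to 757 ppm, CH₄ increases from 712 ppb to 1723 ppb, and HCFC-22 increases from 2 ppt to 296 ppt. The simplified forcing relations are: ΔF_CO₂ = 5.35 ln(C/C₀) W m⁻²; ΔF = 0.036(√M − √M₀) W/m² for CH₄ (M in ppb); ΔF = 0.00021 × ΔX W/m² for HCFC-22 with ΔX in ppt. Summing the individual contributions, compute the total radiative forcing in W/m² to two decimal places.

CO₂: 5.35 × ln(757/425) = 5.35 × ln(1.78118) = 5.35 × 0.57728 = 3.0884 W/m².
CH₄: 0.036 × (√1723 − √712) = 0.036 × (41.5090 − 26.6833) = 0.036 × 14.8257 = 0.5337 W/m².
HCFC-22: ΔF = 0.00021 × (296 − 2) = 0.00021 × 294 = 0.0617 W/m².
Total ΔF = 3.0884 + 0.5337 + 0.0617 = 3.6838 W/m².

ΔF = 3.68 W/m²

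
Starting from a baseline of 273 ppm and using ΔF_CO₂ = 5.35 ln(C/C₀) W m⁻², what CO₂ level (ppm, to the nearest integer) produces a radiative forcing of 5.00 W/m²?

Set 5.35 ln(C/273) = 5.00, so ln(C/273) = 5.00/5.35 = 0.93458.
Then C/273 = e^0.93458 = 2.54614, giving C = 273 × 2.54614 = 695.10 ppm.

C ≈ 695 ppm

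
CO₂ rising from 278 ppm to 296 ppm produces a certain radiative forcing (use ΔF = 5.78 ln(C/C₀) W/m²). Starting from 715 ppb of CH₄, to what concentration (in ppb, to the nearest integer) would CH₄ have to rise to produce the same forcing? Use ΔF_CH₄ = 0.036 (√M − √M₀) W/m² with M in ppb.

CO₂ forcing: 5.78 × ln(296/278) = 5.78 × 0.062738 = 0.36263 W/m².
Set 0.036(√M − √715) = 0.36263: √M = 0.36263/0.036 + √715 = 10.0731 + 26.7395 = 36.8126.
M = (36.8126)² = 1355.17 ppb.

M ≈ 1355 ppb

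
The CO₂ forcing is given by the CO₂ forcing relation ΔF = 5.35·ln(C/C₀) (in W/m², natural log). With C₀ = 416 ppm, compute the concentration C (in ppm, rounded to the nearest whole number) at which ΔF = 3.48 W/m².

Set 5.35 ln(C/416) = 3.48, so ln(C/416) = 3.48/5.35 = 0.65047.
Then C/416 = e^0.65047 = 1.91644, giving C = 416 × 1.91644 = 797.24 ppm.

C ≈ 797 ppm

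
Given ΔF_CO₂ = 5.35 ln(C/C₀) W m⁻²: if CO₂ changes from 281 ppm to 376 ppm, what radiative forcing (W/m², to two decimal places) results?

CO₂ absorption bands are partially saturated, so forcing scales with the logarithm of the concentration ratio.
CO₂: 5.35 × ln(376/281) = 5.35 × ln(1.33808) = 5.35 × 0.29124 = 1.5581 W/m².

ΔF = 1.56 W/m²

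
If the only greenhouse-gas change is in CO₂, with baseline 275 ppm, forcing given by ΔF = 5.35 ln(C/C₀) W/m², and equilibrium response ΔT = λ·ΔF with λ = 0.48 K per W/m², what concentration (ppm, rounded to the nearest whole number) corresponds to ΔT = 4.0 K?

Required forcing: ΔF = ΔT/λ = 4.0/0.48 = 8.3333 W/m².
Then ln(C/275) = ΔF/5.35 = 8.3333/5.35 = 1.55763.
So C = 275 × e^1.55763 = 275 × 4.74756 = 1305.58 ppm.

C ≈ 1306 ppm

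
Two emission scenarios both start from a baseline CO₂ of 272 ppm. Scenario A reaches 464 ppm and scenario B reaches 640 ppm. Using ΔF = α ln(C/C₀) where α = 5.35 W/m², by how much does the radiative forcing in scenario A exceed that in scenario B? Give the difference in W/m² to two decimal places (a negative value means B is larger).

ΔF_A = 5.35 ln(464/272) = 5.35 × 0.53408 = 2.8573 W/m².
ΔF_B = 5.35 ln(640/272) = 5.35 × 0.85567 = 4.5778 W/m².
Difference: 2.8573 − 4.5778 = -1.7205 W/m².
(Equivalently, ΔF_A − ΔF_B = 5.35 ln(464/640) = 5.35 × -0.32158 = -1.7205 W/m².)

ΔF_A − ΔF_B = -1.72 W/m²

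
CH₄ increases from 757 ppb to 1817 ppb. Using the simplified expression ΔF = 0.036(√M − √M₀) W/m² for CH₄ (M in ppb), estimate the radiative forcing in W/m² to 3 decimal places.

ΔF = 0.544 W/m²

CH₄: 0.036 × (√1817 − √757) = 0.036 × (42.6263 − 27.5136) = 0.036 × 15.1127 = 0.5441 W/m².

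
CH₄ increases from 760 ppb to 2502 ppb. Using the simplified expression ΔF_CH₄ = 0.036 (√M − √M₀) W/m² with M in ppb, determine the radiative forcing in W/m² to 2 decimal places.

CH₄: 0.036 × (√2502 − √760) = 0.036 × (50.0200 − 27.5681) = 0.036 × 22.4519 = 0.8083 W/m².

ΔF = 0.81 W/m²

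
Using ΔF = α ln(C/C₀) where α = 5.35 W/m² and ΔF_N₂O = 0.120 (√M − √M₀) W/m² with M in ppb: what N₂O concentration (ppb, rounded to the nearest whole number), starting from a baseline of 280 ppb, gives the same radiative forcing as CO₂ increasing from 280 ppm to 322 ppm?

M ≈ 527 ppb

CO₂ forcing: 5.35 × ln(322/280) = 5.35 × 0.139762 = 0.74773 W/m².
Set 0.120(√M − √280) = 0.74773: √M = 0.74773/0.120 + √280 = 6.2311 + 16.7332 = 22.9643.
M = (22.9643)² = 527.36 ppb.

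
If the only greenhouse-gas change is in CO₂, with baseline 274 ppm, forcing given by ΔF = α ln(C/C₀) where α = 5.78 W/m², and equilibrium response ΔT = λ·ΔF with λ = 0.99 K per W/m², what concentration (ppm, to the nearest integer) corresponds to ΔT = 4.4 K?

Required forcing: ΔF = ΔT/λ = 4.4/0.99 = 4.4444 W/m².
Then ln(C/274) = ΔF/5.78 = 4.4444/5.78 = 0.76893.
So C = 274 × e^0.76893 = 274 × 2.15746 = 591.14 ppm.

C ≈ 591 ppm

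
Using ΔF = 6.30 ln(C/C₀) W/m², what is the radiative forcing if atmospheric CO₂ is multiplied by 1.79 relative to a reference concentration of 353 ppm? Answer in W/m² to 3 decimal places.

ΔF = 3.668 W/m²

ΔF = 6.30 × ln(1.79) = 6.30 × 0.58222 = 3.6680 W/m².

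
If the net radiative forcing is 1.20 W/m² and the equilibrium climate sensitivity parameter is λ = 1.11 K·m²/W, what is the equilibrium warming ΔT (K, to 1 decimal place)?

ΔT = 1.3 K

ΔT = λ ΔF = 1.11 × 1.20 = 1.3320 K.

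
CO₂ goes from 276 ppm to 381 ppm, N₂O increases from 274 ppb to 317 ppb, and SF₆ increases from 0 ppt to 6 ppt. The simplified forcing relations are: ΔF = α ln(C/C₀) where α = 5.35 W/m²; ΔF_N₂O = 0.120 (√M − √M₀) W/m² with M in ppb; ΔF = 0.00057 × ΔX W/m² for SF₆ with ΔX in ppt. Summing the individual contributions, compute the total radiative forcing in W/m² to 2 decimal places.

ΔF = 1.88 W/m²

CO₂: 5.35 × ln(381/276) = 5.35 × ln(1.38043) = 5.35 × 0.32240 = 1.7248 W/m².
N₂O: 0.120 × (√317 − √274) = 0.120 × (17.8045 − 16.5529) = 0.120 × 1.2516 = 0.1502 W/m².
SF₆: ΔF = 0.00057 × (6 − 0) = 0.00057 × 6 = 0.0034 W/m².
Total ΔF = 1.7248 + 0.1502 + 0.0034 = 1.8784 W/m².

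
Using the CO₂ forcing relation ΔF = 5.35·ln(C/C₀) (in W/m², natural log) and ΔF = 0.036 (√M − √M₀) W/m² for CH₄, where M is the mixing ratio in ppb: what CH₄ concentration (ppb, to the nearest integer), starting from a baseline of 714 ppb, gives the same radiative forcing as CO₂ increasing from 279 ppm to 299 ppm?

CO₂ forcing: 5.35 × ln(299/279) = 5.35 × 0.069232 = 0.37039 W/m².
Set 0.036(√M − √714) = 0.37039: √M = 0.37039/0.036 + √714 = 10.2886 + 26.7208 = 37.0094.
M = (37.0094)² = 1369.70 ppb.

M ≈ 1370 ppb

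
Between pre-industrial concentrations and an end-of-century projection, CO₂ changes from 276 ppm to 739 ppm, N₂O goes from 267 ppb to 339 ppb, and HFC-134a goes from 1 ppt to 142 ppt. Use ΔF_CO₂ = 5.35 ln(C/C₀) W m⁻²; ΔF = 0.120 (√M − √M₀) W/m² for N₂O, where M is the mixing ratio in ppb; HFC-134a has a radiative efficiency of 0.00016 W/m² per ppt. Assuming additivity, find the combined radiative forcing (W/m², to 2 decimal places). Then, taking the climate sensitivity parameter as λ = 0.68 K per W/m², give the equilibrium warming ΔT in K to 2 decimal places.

ΔF = 5.54 W/m²; ΔT = 3.77 K

CO₂: 5.35 × ln(739/276) = 5.35 × ln(2.67754) = 5.35 × 0.98490 = 5.2692 W/m².
N₂O: 0.120 × (√339 − √267) = 0.120 × (18.4120 − 16.3401) = 0.120 × 2.0719 = 0.2486 W/m².
HFC-134a: ΔF = 0.00016 × (142 − 1) = 0.00016 × 141 = 0.0226 W/m².
Total ΔF = 5.2692 + 0.2486 + 0.0226 = 5.5404 W/m².
ΔT = λ ΔF = 0.68 × 5.54 = 3.7672 K.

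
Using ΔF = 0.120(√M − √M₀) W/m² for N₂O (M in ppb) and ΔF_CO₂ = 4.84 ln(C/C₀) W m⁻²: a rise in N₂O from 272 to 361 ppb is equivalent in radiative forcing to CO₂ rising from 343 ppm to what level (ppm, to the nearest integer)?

C ≈ 365 ppm

N₂O forcing: 0.120 × (√361 − √272) = 0.120 × (19.0000 − 16.4924) = 0.120 × 2.5076 = 0.30091 W/m².
Set 4.84 ln(C/343) = 0.30091: ln(C/343) = 0.30091/4.84 = 0.06217, so C = 343 × e^0.06217 = 343 × 1.06414 = 365.00 ppm.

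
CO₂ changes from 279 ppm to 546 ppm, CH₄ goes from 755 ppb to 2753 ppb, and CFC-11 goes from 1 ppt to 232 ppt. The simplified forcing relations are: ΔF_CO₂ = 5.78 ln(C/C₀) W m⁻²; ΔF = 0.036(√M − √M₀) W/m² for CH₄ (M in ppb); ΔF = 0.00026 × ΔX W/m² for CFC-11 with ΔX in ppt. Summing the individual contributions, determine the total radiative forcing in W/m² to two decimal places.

ΔF = 4.84 W/m²

CO₂: 5.78 × ln(546/279) = 5.78 × ln(1.95699) = 5.78 × 0.67141 = 3.8807 W/m².
CH₄: 0.036 × (√2753 − √755) = 0.036 × (52.4690 − 27.4773) = 0.036 × 24.9917 = 0.8997 W/m².
CFC-11: ΔF = 0.00026 × (232 − 1) = 0.00026 × 231 = 0.0601 W/m².
Total ΔF = 3.8807 + 0.8997 + 0.0601 = 4.8405 W/m².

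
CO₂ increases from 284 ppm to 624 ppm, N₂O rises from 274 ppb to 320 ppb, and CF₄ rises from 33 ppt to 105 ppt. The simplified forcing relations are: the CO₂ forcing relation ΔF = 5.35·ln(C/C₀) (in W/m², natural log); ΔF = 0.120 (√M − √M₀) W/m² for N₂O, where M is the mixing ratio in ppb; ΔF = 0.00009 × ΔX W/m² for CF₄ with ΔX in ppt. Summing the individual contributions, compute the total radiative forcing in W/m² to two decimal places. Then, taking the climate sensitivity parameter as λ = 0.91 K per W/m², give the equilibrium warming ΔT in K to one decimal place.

ΔF = 4.38 W/m²; ΔT = 4.0 K

CO₂: 5.35 × ln(624/284) = 5.35 × ln(2.19718) = 5.35 × 0.78717 = 4.2114 W/m².
N₂O: 0.120 × (√320 − √274) = 0.120 × (17.8885 − 16.5529) = 0.120 × 1.3356 = 0.1603 W/m².
CF₄: ΔF = 0.00009 × (105 − 33) = 0.00009 × 72 = 0.0065 W/m².
Total ΔF = 4.2114 + 0.1603 + 0.0065 = 4.3782 W/m².
ΔT = λ ΔF = 0.91 × 4.38 = 3.9858 K.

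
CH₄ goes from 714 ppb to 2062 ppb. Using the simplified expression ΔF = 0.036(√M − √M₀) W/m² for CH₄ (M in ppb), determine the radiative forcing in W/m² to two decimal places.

ΔF = 0.67 W/m²

CH₄: 0.036 × (√2062 − √714) = 0.036 × (45.4093 − 26.7208) = 0.036 × 18.6885 = 0.6728 W/m².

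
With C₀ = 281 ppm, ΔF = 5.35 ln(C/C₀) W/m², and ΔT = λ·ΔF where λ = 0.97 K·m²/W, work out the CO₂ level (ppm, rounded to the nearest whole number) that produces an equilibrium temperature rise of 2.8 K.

Required forcing: ΔF = ΔT/λ = 2.8/0.97 = 2.8866 W/m².
Then ln(C/281) = ΔF/5.35 = 2.8866/5.35 = 0.53955.
So C = 281 × e^0.53955 = 281 × 1.71523 = 481.98 ppm.

C ≈ 482 ppm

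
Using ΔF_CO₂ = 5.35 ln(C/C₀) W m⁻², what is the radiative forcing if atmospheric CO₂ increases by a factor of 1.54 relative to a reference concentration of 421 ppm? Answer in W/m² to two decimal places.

Because the forcing depends only on the ratio C/C₀, the initial concentration does not enter.
ΔF = 5.35 × ln(1.54) = 5.35 × 0.43178 = 2.3100 W/m².

ΔF = 2.31 W/m²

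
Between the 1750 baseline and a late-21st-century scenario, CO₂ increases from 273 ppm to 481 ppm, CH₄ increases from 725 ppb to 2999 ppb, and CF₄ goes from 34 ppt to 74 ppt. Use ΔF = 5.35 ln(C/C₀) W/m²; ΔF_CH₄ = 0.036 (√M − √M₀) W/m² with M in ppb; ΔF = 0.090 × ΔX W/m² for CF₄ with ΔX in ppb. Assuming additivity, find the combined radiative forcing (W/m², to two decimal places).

CO₂: 5.35 × ln(481/273) = 5.35 × ln(1.76190) = 5.35 × 0.56639 = 3.0302 W/m².
CH₄: 0.036 × (√2999 − √725) = 0.036 × (54.7631 − 26.9258) = 0.036 × 27.8373 = 1.0021 W/m².
CF₄: Δ = 74 − 34 = 40 ppt = 0.040 ppb; ΔF = 0.090 × 0.040 = 0.0036 W/m².
Total ΔF = 3.0302 + 1.0021 + 0.0036 = 4.0359 W/m².

ΔF = 4.04 W/m²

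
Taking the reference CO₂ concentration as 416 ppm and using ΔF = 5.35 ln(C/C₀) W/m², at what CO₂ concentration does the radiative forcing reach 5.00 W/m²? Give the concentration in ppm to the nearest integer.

Set 5.35 ln(C/416) = 5.00, so ln(C/416) = 5.00/5.35 = 0.93458.
Then C/416 = e^0.93458 = 2.54614, giving C = 416 × 2.54614 = 1059.19 ppm.

C ≈ 1059 ppm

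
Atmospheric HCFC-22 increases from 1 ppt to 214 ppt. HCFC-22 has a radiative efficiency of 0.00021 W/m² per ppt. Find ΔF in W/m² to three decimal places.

ΔF = 0.045 W/m²

HCFC-22: ΔF = 0.00021 × (214 − 1) = 0.00021 × 213 = 0.0447 W/m².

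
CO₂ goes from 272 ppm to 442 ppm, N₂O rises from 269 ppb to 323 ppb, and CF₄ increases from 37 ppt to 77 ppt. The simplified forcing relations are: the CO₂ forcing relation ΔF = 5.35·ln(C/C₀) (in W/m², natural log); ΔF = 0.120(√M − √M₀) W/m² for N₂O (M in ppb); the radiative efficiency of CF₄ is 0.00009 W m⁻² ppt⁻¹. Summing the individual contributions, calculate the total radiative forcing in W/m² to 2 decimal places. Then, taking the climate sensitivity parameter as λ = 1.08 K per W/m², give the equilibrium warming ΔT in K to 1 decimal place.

CO₂: 5.35 × ln(442/272) = 5.35 × ln(1.62500) = 5.35 × 0.48551 = 2.5975 W/m².
N₂O: 0.120 × (√323 − √269) = 0.120 × (17.9722 − 16.4012) = 0.120 × 1.5710 = 0.1885 W/m².
CF₄: ΔF = 0.00009 × (77 − 37) = 0.00009 × 40 = 0.0036 W/m².
Total ΔF = 2.5975 + 0.1885 + 0.0036 = 2.7896 W/m².
ΔT = λ ΔF = 1.08 × 2.79 = 3.0132 K.

ΔF = 2.79 W/m²; ΔT = 3.0 K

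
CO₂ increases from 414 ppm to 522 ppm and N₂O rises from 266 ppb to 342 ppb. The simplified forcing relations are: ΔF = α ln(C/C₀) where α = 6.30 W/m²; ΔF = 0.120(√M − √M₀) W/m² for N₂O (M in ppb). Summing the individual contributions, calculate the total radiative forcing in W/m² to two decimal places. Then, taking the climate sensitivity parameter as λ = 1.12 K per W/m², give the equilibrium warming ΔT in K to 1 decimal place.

ΔF = 1.72 W/m²; ΔT = 1.9 K

CO₂: 6.30 × ln(522/414) = 6.30 × ln(1.26087) = 6.30 × 0.23180 = 1.4603 W/m².
N₂O: 0.120 × (√342 − √266) = 0.120 × (18.4932 − 16.3095) = 0.120 × 2.1837 = 0.2620 W/m².
Total ΔF = 1.4603 + 0.2620 = 1.7223 W/m².
ΔT = λ ΔF = 1.12 × 1.72 = 1.9264 K.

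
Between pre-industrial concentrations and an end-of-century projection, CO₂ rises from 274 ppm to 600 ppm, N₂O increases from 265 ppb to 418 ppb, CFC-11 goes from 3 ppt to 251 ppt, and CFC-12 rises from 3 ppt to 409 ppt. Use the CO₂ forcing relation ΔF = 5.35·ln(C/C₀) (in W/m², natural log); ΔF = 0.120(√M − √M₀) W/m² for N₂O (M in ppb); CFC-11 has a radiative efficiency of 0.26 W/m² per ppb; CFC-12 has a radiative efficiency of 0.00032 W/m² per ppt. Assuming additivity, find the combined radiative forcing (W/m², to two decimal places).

ΔF = 4.89 W/m²

CO₂: 5.35 × ln(600/274) = 5.35 × ln(2.18978) = 5.35 × 0.78380 = 4.1933 W/m².
N₂O: 0.120 × (√418 − √265) = 0.120 × (20.4450 − 16.2788) = 0.120 × 4.1662 = 0.4999 W/m².
CFC-11: Δ = 251 − 3 = 248 ppt = 0.248 ppb; ΔF = 0.26 × 0.248 = 0.0645 W/m².
CFC-12: ΔF = 0.00032 × (409 − 3) = 0.00032 × 406 = 0.1299 W/m².
Total ΔF = 4.1933 + 0.4999 + 0.0645 + 0.1299 = 4.8876 W/m².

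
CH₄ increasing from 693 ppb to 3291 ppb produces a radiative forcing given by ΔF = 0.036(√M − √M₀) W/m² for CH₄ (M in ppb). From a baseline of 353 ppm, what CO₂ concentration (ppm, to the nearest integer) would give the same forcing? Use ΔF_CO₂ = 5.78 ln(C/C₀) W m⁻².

CH₄ forcing: 0.036 × (√3291 − √693) = 0.036 × (57.3672 − 26.3249) = 0.036 × 31.0423 = 1.11752 W/m².
Set 5.78 ln(C/353) = 1.11752: ln(C/353) = 1.11752/5.78 = 0.19334, so C = 353 × e^0.19334 = 353 × 1.21330 = 428.29 ppm.

C ≈ 428 ppm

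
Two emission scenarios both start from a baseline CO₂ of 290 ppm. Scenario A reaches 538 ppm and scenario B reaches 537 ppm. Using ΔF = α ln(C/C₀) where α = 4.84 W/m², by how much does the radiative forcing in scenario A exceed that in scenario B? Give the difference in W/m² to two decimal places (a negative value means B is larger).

ΔF_A − ΔF_B = 0.01 W/m²

ΔF_A = 4.84 ln(538/290) = 4.84 × 0.61798 = 2.9910 W/m².
ΔF_B = 4.84 ln(537/290) = 4.84 × 0.61612 = 2.9820 W/m².
Difference: 2.9910 − 2.9820 = 0.0090 W/m².
(Equivalently, ΔF_A − ΔF_B = 4.84 ln(538/537) = 4.84 × 0.00186 = 0.0090 W/m².)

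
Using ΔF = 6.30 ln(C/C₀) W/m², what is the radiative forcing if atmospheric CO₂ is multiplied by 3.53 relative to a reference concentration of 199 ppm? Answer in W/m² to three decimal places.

ΔF = 6.30 × ln(3.53) = 6.30 × 1.26130 = 7.9462 W/m².

ΔF = 7.946 W/m²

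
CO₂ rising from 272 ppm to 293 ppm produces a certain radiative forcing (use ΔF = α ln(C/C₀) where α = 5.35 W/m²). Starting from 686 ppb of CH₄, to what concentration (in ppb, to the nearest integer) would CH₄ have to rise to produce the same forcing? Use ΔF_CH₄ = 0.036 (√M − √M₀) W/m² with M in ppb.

M ≈ 1387 ppb

CO₂ forcing: 5.35 × ln(293/272) = 5.35 × 0.074371 = 0.39788 W/m².
Set 0.036(√M − √686) = 0.39788: √M = 0.39788/0.036 + √686 = 11.0522 + 26.1916 = 37.2438.
M = (37.2438)² = 1387.10 ppb.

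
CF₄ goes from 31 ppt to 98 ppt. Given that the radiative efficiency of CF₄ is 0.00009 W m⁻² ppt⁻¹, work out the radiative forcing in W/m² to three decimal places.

CF₄: ΔF = 0.00009 × (98 − 31) = 0.00009 × 67 = 0.0060 W/m².

ΔF = 0.006 W/m²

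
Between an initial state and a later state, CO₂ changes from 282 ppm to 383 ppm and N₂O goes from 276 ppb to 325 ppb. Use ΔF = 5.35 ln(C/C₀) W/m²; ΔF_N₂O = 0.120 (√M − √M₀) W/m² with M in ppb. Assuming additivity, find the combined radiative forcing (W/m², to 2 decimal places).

CO₂: 5.35 × ln(383/282) = 5.35 × ln(1.35816) = 5.35 × 0.30613 = 1.6378 W/m².
N₂O: 0.120 × (√325 − √276) = 0.120 × (18.0278 − 16.6132) = 0.120 × 1.4146 = 0.1698 W/m².
Total ΔF = 1.6378 + 0.1698 = 1.8076 W/m².

ΔF = 1.81 W/m²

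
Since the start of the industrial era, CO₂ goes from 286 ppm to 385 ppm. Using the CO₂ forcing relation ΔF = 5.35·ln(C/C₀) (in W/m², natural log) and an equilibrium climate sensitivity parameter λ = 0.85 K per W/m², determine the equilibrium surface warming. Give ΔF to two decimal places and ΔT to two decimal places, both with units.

ΔF = 1.59 W/m²; ΔT = 1.35 K

CO₂: 5.35 × ln(385/286) = 5.35 × ln(1.34615) = 5.35 × 0.29725 = 1.5903 W/m².
ΔT = λ ΔF = 0.85 × 1.59 = 1.3515 K.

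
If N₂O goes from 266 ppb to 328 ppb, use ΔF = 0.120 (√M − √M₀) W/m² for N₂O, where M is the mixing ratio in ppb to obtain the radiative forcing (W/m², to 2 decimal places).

N₂O: 0.120 × (√328 − √266) = 0.120 × (18.1108 − 16.3095) = 0.120 × 1.8013 = 0.2162 W/m².

ΔF = 0.22 W/m²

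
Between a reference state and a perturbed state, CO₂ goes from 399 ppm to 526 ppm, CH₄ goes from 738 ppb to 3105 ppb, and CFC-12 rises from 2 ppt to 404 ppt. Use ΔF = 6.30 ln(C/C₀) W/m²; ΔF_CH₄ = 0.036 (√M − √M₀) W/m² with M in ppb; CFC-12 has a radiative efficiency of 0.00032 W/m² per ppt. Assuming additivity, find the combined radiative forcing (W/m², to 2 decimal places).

ΔF = 2.90 W/m²

CO₂: 6.30 × ln(526/399) = 6.30 × ln(1.31830) = 6.30 × 0.27634 = 1.7409 W/m².
CH₄: 0.036 × (√3105 − √738) = 0.036 × (55.7225 − 27.1662) = 0.036 × 28.5563 = 1.0280 W/m².
CFC-12: ΔF = 0.00032 × (404 − 2) = 0.00032 × 402 = 0.1286 W/m².
Total ΔF = 1.7409 + 1.0280 + 0.1286 = 2.8975 W/m².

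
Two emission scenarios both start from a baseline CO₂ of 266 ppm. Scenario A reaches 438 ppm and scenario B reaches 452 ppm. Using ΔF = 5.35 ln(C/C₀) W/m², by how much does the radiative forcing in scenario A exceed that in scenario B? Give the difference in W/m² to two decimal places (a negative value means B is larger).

ΔF_A = 5.35 ln(438/266) = 5.35 × 0.49872 = 2.6682 W/m².
ΔF_B = 5.35 ln(452/266) = 5.35 × 0.53019 = 2.8365 W/m².
Difference: 2.6682 − 2.8365 = -0.1683 W/m².

ΔF_A − ΔF_B = -0.17 W/m²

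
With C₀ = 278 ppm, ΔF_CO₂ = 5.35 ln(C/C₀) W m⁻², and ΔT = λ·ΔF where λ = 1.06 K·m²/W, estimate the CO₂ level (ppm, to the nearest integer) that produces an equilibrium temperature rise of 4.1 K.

C ≈ 573 ppm

Required forcing: ΔF = ΔT/λ = 4.1/1.06 = 3.8679 W/m².
Then ln(C/278) = ΔF/5.35 = 3.8679/5.35 = 0.72297.
So C = 278 × e^0.72297 = 278 × 2.06054 = 572.83 ppm.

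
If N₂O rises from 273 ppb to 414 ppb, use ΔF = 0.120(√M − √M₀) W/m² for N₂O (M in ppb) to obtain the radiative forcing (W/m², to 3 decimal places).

N₂O: 0.120 × (√414 − √273) = 0.120 × (20.3470 − 16.5227) = 0.120 × 3.8243 = 0.4589 W/m².

ΔF = 0.459 W/m²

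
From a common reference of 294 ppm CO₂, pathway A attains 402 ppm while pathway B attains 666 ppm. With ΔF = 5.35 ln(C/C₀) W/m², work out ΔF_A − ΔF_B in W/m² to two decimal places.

ΔF_A − ΔF_B = -2.70 W/m²

ΔF_A = 5.35 ln(402/294) = 5.35 × 0.31287 = 1.6739 W/m².
ΔF_B = 5.35 ln(666/294) = 5.35 × 0.81771 = 4.3747 W/m².
Difference: 1.6739 − 4.3747 = -2.7008 W/m².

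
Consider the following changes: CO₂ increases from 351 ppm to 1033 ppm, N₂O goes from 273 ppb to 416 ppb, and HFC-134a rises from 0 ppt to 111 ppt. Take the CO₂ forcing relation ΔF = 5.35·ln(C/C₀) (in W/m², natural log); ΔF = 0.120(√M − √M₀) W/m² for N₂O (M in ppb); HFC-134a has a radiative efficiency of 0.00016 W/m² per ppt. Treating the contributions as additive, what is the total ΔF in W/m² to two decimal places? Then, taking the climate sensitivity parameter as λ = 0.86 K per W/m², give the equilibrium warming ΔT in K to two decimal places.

CO₂: 5.35 × ln(1033/351) = 5.35 × ln(2.94302) = 5.35 × 1.07944 = 5.7750 W/m².
N₂O: 0.120 × (√416 − √273) = 0.120 × (20.3961 − 16.5227) = 0.120 × 3.8734 = 0.4648 W/m².
HFC-134a: ΔF = 0.00016 × (111 − 0) = 0.00016 × 111 = 0.0178 W/m².
Total ΔF = 5.7750 + 0.4648 + 0.0178 = 6.2576 W/m².
ΔT = λ ΔF = 0.86 × 6.26 = 5.3836 K.

ΔF = 6.26 W/m²; ΔT = 5.38 K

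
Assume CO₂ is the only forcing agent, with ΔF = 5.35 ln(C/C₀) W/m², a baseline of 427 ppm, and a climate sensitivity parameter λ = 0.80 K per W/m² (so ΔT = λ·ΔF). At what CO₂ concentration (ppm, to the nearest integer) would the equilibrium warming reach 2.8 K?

C ≈ 821 ppm

Required forcing: ΔF = ΔT/λ = 2.8/0.80 = 3.5000 W/m².
Then ln(C/427) = ΔF/5.35 = 3.5000/5.35 = 0.65421.
So C = 427 × e^0.65421 = 427 × 1.92362 = 821.39 ppm.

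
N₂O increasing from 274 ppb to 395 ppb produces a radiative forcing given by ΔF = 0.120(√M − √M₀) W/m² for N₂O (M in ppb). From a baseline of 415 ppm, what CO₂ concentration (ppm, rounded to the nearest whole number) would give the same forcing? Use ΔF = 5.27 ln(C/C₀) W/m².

C ≈ 448 ppm

N₂O forcing: 0.120 × (√395 − √274) = 0.120 × (19.8746 − 16.5529) = 0.120 × 3.3217 = 0.39860 W/m².
Set 5.27 ln(C/415) = 0.39860: ln(C/415) = 0.39860/5.27 = 0.07564, so C = 415 × e^0.07564 = 415 × 1.07857 = 447.61 ppm.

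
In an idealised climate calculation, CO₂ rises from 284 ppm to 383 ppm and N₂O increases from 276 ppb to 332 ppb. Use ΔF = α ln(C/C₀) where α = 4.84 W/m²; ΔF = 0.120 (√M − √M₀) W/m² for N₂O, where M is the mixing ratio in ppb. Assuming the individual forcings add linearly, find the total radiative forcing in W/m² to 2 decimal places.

CO₂: 4.84 × ln(383/284) = 4.84 × ln(1.34859) = 4.84 × 0.29906 = 1.4475 W/m².
N₂O: 0.120 × (√332 − √276) = 0.120 × (18.2209 − 16.6132) = 0.120 × 1.6077 = 0.1929 W/m².
Total ΔF = 1.4475 + 0.1929 = 1.6404 W/m².

ΔF = 1.64 W/m²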